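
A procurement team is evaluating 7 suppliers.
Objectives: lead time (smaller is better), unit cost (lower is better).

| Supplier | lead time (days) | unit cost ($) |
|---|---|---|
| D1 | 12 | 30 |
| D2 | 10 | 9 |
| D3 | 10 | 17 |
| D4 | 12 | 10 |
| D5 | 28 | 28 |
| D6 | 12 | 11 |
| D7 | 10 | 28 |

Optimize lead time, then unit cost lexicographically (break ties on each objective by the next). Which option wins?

First minimize lead time: best is 10, kept {D2, D3, D7}.
Then minimize unit cost: best is 9, kept {D2}.

D2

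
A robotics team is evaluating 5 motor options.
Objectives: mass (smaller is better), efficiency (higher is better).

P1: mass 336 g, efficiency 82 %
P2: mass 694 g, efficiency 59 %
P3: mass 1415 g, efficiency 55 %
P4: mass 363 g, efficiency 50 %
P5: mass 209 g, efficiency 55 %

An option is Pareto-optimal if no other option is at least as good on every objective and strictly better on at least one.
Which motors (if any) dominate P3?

P1, P2, P5

P1: mass 336≤1415, efficiency 82≥55 — dominates P3.
P2: mass 694≤1415, efficiency 59≥55 — dominates P3.
P5: mass 209≤1415, efficiency 55≥55 — dominates P3.
Others (P4) are each worse than P3 on at least one objective.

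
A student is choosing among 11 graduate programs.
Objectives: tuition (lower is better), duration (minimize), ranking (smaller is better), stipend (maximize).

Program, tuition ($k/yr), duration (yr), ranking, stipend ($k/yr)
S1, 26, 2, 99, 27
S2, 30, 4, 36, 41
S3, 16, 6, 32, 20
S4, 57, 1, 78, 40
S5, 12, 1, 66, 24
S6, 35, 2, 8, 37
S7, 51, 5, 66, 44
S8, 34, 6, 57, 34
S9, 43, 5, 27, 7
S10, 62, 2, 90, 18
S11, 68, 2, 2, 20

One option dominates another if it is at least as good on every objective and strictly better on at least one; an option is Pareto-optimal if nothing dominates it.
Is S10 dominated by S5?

S5 vs S10: tuition 12≤62, duration 1≤2, ranking 66≤90, stipend 24≥18 — S5 is at least as good on every objective with at least one strict improvement.

Yes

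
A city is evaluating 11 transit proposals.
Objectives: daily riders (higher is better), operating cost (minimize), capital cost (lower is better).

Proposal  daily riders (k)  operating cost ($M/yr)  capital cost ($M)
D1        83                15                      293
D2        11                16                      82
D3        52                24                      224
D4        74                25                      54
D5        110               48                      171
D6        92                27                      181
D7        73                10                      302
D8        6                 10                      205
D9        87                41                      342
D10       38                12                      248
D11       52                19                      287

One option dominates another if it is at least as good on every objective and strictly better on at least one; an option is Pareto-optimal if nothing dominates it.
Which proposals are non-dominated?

D1, D2, D3, D4, D5, D6, D7, D8, D10, D11

D1: not dominated.
D2: not dominated.
D3: not dominated.
D4: not dominated (best capital cost).
D5: not dominated (best daily riders).
D6: not dominated.
D7: not dominated.
D8: not dominated.
D9: dominated by D6 (daily riders 92≥87, operating cost 27≤41, capital cost 181≤342).
D10: not dominated.
D11: not dominated.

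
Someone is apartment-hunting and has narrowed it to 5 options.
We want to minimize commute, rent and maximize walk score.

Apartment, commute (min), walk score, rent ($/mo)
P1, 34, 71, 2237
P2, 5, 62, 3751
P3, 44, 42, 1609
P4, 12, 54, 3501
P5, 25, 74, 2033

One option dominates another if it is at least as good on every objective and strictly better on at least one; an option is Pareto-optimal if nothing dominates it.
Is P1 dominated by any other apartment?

P5 vs P1: commute 25≤34, walk score 74≥71, rent 2033≤2237 — P5 is at least as good on every objective and strictly better on at least one, so P5 dominates P1.

Yes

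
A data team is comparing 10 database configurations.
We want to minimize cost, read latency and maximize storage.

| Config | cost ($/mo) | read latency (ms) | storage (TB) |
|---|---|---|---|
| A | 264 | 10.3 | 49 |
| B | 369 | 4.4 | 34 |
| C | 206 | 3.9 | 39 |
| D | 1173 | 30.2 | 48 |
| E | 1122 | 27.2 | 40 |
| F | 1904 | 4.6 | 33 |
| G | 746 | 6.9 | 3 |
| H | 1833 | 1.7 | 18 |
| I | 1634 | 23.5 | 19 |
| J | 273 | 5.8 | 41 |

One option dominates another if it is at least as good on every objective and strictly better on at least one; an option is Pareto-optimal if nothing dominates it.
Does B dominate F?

Yes

B vs F: cost 369≤1904, read latency 4.4≤4.6, storage 34≥33 — B is at least as good on every objective with at least one strict improvement.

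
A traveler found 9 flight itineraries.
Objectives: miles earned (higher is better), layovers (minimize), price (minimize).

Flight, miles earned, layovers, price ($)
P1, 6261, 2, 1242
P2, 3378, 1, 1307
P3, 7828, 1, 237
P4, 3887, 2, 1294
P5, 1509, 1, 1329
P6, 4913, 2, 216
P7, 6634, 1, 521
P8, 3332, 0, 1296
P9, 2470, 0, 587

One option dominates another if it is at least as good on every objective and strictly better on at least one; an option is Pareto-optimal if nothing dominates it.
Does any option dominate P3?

No

P1: worse on miles earned (6261 vs 7828).
P2: worse on miles earned (3378 vs 7828).
P4: worse on miles earned (3887 vs 7828).
P5: worse on miles earned (1509 vs 7828).
P6: worse on miles earned (4913 vs 7828).
P7: worse on miles earned (6634 vs 7828).
P8: worse on miles earned (3332 vs 7828).
P9: worse on miles earned (2470 vs 7828).
No option is at least as good as P3 on every objective and strictly better on one.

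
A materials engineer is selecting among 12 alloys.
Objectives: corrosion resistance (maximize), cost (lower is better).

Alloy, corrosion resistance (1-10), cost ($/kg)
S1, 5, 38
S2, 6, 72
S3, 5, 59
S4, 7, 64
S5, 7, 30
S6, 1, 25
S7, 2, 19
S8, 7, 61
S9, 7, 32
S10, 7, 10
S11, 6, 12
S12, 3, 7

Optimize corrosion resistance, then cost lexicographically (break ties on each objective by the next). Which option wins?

First maximize corrosion resistance: best is 7, kept {S4, S5, S8, S9, S10}.
Then minimize cost: best is 10, kept {S10}.

S10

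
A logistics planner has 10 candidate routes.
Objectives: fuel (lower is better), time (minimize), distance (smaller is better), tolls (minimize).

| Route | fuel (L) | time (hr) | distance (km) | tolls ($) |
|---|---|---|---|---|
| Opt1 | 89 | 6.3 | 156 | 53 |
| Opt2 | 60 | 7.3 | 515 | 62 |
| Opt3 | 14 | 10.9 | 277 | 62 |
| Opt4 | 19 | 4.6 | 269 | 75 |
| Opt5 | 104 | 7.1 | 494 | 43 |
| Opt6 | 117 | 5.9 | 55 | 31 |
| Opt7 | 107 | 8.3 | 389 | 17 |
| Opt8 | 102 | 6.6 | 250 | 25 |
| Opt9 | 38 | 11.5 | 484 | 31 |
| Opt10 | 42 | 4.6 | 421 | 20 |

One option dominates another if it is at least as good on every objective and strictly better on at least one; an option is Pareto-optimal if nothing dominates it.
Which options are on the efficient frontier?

Opt1, Opt3, Opt4, Opt6, Opt7, Opt8, Opt9, Opt10

Opt1: not dominated.
Opt2: dominated by Opt10 (fuel 42≤60, time 4.6≤7.3, distance 421≤515, tolls 20≤62).
Opt3: not dominated (best fuel).
Opt4: not dominated.
Opt5: dominated by Opt8 (fuel 102≤104, time 6.6≤7.1, distance 250≤494, tolls 25≤43).
Opt6: not dominated (best distance).
Opt7: not dominated (best tolls).
Opt8: not dominated.
Opt9: not dominated.
Opt10: not dominated.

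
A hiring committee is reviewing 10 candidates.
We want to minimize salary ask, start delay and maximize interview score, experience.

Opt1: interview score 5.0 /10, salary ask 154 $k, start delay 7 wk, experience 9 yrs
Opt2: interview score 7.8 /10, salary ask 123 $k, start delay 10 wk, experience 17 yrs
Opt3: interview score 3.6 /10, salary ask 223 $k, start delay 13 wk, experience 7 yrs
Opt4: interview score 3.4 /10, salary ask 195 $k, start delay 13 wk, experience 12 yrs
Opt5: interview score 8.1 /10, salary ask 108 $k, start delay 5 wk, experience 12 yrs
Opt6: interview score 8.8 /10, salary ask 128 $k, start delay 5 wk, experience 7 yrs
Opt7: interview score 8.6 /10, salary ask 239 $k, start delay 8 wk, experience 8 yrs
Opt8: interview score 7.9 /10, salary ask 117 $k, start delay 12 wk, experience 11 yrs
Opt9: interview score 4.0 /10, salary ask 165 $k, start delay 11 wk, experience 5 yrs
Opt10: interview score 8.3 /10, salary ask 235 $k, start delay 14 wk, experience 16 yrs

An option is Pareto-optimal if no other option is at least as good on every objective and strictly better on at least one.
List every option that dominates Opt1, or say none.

Opt5

Opt5: interview score 8.1≥5.0, salary ask 108≤154, start delay 5≤7, experience 12≥9 — dominates Opt1.
Others (Opt2, Opt3, Opt4, Opt6, Opt7, Opt8, Opt9, Opt10) are each worse than Opt1 on at least one objective.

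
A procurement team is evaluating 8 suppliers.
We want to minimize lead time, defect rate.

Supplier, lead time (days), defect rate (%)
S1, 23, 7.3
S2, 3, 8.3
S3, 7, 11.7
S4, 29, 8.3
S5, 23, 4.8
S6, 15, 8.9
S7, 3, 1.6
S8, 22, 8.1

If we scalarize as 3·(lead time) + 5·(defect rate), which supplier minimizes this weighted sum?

S1: 3·23 + 5·7.3 = 105.5
S2: 3·3 + 5·8.3 = 50.5
S3: 3·7 + 5·11.7 = 79.5
S4: 3·29 + 5·8.3 = 128.5
S5: 3·23 + 5·4.8 = 93.0
S6: 3·15 + 5·8.9 = 89.5
S7: 3·3 + 5·1.6 = 17.0
S8: 3·22 + 5·8.1 = 106.5
Lowest: S7 at 17.0.

S7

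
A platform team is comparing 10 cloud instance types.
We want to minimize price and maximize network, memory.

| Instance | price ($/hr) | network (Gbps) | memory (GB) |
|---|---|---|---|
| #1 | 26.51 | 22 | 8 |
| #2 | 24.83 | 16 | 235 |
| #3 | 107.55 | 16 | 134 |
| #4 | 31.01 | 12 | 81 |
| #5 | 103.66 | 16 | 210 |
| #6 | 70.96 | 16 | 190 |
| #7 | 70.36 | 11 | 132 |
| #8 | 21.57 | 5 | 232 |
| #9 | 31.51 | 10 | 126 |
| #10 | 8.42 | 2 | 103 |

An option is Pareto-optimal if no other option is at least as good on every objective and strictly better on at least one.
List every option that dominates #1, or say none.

#2: worse on network (16 vs 22).
#3: worse on price (107.55 vs 26.51).
#4: worse on price (31.01 vs 26.51).
#5: worse on price (103.66 vs 26.51).
#6: worse on price (70.96 vs 26.51).
#7: worse on price (70.36 vs 26.51).
#8: worse on network (5 vs 22).
#9: worse on price (31.51 vs 26.51).
#10: worse on network (2 vs 22).
No option dominates #1.

none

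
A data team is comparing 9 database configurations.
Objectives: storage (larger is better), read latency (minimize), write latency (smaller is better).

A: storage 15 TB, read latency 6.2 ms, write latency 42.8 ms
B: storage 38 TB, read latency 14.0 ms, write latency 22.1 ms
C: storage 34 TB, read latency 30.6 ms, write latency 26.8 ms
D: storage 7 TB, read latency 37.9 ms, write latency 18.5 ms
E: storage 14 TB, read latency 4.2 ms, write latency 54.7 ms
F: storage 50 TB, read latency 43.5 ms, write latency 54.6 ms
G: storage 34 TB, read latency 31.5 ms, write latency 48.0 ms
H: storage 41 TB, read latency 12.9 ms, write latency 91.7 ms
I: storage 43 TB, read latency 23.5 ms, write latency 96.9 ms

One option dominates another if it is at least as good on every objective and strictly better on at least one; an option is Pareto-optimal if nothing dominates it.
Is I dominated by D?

No

D vs I: D is worse on storage (7 vs 43), so it does not dominate I.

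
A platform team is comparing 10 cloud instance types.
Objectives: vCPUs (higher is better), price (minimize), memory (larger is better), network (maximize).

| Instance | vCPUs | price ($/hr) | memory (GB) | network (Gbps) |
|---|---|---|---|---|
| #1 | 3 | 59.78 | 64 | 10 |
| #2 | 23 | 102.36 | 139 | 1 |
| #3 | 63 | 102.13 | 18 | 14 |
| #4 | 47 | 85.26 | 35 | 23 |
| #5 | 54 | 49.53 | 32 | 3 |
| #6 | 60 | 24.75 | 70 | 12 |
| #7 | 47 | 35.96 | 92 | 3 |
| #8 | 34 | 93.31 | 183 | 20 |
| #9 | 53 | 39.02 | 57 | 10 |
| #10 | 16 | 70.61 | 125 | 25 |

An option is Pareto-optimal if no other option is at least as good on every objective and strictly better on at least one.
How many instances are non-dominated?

6

#1: dominated by #6 (vCPUs 60≥3, price 24.75≤59.78, memory 70≥64, network 12≥10).
#2: dominated by #8 (vCPUs 34≥23, price 93.31≤102.36, memory 183≥139, network 20≥1).
#3: not dominated (best vCPUs).
#4: not dominated.
#5: dominated by #6 (vCPUs 60≥54, price 24.75≤49.53, memory 70≥32, network 12≥3).
#6: not dominated (best price).
#7: not dominated.
#8: not dominated (best memory).
#9: dominated by #6 (vCPUs 60≥53, price 24.75≤39.02, memory 70≥57, network 12≥10).
#10: not dominated (best network).
Pareto-optimal: #3, #4, #6, #7, #8, #10 → 6.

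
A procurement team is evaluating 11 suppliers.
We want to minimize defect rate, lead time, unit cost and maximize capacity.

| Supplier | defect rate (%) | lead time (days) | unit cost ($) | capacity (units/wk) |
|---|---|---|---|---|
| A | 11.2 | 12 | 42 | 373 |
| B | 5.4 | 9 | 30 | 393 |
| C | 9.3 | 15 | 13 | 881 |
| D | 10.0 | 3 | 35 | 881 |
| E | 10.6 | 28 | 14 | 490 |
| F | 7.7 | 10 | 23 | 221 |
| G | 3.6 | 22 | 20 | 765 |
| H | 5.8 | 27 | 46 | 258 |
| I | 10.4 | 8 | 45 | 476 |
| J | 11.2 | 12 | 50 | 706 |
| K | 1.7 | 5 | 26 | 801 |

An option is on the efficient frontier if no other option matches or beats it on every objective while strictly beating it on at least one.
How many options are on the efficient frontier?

A: dominated by B (defect rate 5.4≤11.2, lead time 9≤12, unit cost 30≤42, capacity 393≥373).
B: dominated by K (defect rate 1.7≤5.4, lead time 5≤9, unit cost 26≤30, capacity 801≥393).
C: not dominated (best unit cost).
D: not dominated (best lead time).
E: dominated by C (defect rate 9.3≤10.6, lead time 15≤28, unit cost 13≤14, capacity 881≥490).
F: not dominated.
G: not dominated.
H: dominated by B (defect rate 5.4≤5.8, lead time 9≤27, unit cost 30≤46, capacity 393≥258).
I: dominated by D (defect rate 10.0≤10.4, lead time 3≤8, unit cost 35≤45, capacity 881≥476).
J: dominated by D (defect rate 10.0≤11.2, lead time 3≤12, unit cost 35≤50, capacity 881≥706).
K: not dominated (best defect rate).
Pareto-optimal: C, D, F, G, K → 5.

5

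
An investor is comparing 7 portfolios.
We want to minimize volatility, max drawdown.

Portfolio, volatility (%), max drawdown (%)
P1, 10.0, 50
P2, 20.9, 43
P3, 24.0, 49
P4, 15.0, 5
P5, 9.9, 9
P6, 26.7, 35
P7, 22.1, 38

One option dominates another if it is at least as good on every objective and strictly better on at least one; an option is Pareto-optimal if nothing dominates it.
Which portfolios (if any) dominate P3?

P2, P4, P5, P7

P2: volatility 20.9≤24.0, max drawdown 43≤49 — dominates P3.
P4: volatility 15.0≤24.0, max drawdown 5≤49 — dominates P3.
P5: volatility 9.9≤24.0, max drawdown 9≤49 — dominates P3.
P7: volatility 22.1≤24.0, max drawdown 38≤49 — dominates P3.
Others (P1, P6) are each worse than P3 on at least one objective.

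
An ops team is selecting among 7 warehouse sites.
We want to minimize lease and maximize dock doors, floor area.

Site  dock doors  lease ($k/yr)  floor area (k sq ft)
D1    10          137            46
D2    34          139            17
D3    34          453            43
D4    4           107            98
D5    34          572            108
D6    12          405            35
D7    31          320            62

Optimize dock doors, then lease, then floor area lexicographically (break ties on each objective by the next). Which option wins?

First maximize dock doors: best is 34, kept {D2, D3, D5}.
Then minimize lease: best is 139, kept {D2}.

D2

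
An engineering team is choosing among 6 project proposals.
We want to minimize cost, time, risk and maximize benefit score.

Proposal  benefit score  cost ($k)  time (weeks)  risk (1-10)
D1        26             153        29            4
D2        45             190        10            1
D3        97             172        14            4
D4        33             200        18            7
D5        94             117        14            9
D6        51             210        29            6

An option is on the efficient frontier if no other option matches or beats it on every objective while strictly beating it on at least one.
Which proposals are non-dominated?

D1, D2, D3, D5

D1: not dominated.
D2: not dominated (best time).
D3: not dominated (best benefit score).
D4: dominated by D2 (benefit score 45≥33, cost 190≤200, time 10≤18, risk 1≤7).
D5: not dominated (best cost).
D6: dominated by D3 (benefit score 97≥51, cost 172≤210, time 14≤29, risk 4≤6).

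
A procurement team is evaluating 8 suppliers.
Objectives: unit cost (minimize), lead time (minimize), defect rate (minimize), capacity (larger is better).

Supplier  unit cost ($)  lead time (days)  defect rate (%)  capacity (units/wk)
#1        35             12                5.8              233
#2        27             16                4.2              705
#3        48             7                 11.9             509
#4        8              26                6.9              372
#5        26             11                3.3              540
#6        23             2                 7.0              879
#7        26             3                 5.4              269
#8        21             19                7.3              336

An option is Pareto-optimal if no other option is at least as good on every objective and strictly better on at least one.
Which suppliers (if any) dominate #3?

#6: unit cost 23≤48, lead time 2≤7, defect rate 7.0≤11.9, capacity 879≥509 — dominates #3.
Others (#1, #2, #4, #5, #7, #8) are each worse than #3 on at least one objective.

#6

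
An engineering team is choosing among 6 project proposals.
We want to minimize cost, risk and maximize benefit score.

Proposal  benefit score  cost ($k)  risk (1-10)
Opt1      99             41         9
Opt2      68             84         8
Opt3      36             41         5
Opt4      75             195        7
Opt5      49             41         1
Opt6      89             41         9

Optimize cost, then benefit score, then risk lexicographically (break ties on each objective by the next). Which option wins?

First minimize cost: best is 41, kept {Opt1, Opt3, Opt5, Opt6}.
Then maximize benefit score: best is 99, kept {Opt1}.

Opt1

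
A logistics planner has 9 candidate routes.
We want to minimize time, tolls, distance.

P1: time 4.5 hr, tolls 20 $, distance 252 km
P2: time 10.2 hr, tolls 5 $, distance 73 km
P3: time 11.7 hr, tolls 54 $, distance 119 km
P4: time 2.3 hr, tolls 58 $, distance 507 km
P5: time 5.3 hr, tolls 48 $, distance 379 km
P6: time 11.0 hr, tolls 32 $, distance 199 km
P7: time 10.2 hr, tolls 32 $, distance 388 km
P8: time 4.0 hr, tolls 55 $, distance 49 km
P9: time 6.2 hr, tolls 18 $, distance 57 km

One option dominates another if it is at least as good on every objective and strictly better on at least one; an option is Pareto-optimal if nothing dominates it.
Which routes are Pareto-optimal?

P1, P2, P4, P8, P9

P1: not dominated.
P2: not dominated (best tolls).
P3: dominated by P2 (time 10.2≤11.7, tolls 5≤54, distance 73≤119).
P4: not dominated (best time).
P5: dominated by P1 (time 4.5≤5.3, tolls 20≤48, distance 252≤379).
P6: dominated by P2 (time 10.2≤11.0, tolls 5≤32, distance 73≤199).
P7: dominated by P1 (time 4.5≤10.2, tolls 20≤32, distance 252≤388).
P8: not dominated (best distance).
P9: not dominated.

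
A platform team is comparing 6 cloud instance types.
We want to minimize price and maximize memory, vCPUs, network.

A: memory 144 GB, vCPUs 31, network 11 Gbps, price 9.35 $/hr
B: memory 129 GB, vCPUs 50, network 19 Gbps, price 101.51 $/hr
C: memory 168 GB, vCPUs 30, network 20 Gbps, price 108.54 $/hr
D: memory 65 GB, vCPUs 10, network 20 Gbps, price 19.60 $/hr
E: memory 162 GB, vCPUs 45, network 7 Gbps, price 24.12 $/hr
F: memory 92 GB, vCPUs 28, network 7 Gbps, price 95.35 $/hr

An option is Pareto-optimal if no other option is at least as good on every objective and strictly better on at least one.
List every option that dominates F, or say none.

A: memory 144≥92, vCPUs 31≥28, network 11≥7, price 9.35≤95.35 — dominates F.
E: memory 162≥92, vCPUs 45≥28, network 7≥7, price 24.12≤95.35 — dominates F.
Others (B, C, D) are each worse than F on at least one objective.

A, E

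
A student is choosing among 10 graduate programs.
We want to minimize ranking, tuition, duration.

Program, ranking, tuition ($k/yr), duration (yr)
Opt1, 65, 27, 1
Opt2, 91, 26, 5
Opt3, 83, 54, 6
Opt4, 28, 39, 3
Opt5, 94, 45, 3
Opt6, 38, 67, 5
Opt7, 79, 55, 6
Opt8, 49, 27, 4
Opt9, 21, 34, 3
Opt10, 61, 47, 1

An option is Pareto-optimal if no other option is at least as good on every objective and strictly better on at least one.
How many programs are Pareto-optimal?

5

Opt1: not dominated.
Opt2: not dominated (best tuition).
Opt3: dominated by Opt1 (ranking 65≤83, tuition 27≤54, duration 1≤6).
Opt4: dominated by Opt9 (ranking 21≤28, tuition 34≤39, duration 3≤3).
Opt5: dominated by Opt1 (ranking 65≤94, tuition 27≤45, duration 1≤3).
Opt6: dominated by Opt4 (ranking 28≤38, tuition 39≤67, duration 3≤5).
Opt7: dominated by Opt1 (ranking 65≤79, tuition 27≤55, duration 1≤6).
Opt8: not dominated.
Opt9: not dominated (best ranking).
Opt10: not dominated.
Pareto-optimal: Opt1, Opt2, Opt8, Opt9, Opt10 → 5.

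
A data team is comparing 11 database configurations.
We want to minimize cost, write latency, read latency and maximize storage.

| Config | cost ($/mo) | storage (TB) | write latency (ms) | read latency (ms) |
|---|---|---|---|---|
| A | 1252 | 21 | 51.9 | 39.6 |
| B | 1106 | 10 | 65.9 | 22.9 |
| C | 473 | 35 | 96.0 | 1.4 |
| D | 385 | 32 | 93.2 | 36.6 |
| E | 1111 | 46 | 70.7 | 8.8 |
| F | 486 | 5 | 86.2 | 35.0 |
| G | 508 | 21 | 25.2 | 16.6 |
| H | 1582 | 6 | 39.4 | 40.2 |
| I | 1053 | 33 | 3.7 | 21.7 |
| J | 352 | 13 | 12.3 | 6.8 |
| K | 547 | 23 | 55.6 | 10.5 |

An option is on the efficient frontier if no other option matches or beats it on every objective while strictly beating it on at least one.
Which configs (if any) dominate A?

G, I

G: cost 508≤1252, storage 21≥21, write latency 25.2≤51.9, read latency 16.6≤39.6 — dominates A.
I: cost 1053≤1252, storage 33≥21, write latency 3.7≤51.9, read latency 21.7≤39.6 — dominates A.
Others (B, C, D, E, F, H, J, K) are each worse than A on at least one objective.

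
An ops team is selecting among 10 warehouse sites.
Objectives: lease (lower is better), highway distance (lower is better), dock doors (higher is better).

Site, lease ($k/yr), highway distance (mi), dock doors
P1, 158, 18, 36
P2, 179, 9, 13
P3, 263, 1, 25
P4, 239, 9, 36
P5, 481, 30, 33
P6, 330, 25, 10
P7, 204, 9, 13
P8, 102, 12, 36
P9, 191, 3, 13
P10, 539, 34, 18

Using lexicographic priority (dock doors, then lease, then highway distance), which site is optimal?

First maximize dock doors: best is 36, kept {P1, P4, P8}.
Then minimize lease: best is 102, kept {P8}.

P8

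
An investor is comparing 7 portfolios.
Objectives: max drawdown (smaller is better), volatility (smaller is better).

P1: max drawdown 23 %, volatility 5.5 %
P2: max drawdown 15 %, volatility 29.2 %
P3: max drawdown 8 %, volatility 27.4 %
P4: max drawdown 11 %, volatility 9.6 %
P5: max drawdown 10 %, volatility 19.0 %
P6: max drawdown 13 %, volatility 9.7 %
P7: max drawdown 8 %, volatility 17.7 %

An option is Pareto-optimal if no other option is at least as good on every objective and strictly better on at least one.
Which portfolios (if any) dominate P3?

P7: max drawdown 8≤8, volatility 17.7≤27.4 — dominates P3.
Others (P1, P2, P4, P5, P6) are each worse than P3 on at least one objective.

P7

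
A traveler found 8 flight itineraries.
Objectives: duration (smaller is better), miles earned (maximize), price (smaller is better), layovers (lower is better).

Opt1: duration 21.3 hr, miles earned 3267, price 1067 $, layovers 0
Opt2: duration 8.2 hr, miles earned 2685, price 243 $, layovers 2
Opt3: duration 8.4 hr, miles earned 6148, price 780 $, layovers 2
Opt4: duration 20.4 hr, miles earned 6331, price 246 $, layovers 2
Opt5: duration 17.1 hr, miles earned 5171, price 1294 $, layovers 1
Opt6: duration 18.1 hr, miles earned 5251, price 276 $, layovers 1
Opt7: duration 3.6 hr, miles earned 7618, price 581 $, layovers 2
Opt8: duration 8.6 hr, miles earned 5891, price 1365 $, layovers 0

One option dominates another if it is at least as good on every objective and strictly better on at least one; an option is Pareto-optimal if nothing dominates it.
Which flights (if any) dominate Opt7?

Opt1: worse on duration (21.3 vs 3.6).
Opt2: worse on duration (8.2 vs 3.6).
Opt3: worse on duration (8.4 vs 3.6).
Opt4: worse on duration (20.4 vs 3.6).
Opt5: worse on duration (17.1 vs 3.6).
Opt6: worse on duration (18.1 vs 3.6).
Opt8: worse on duration (8.6 vs 3.6).
No option dominates Opt7.

none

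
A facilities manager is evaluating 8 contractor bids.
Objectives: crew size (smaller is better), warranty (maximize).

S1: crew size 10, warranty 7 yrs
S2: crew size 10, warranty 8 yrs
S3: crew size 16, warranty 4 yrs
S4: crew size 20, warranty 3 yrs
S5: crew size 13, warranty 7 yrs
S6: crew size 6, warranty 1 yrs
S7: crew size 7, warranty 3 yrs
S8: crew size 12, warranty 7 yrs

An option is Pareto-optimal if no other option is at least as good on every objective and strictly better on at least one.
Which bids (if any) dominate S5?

S1: crew size 10≤13, warranty 7≥7 — dominates S5.
S2: crew size 10≤13, warranty 8≥7 — dominates S5.
S8: crew size 12≤13, warranty 7≥7 — dominates S5.
Others (S3, S4, S6, S7) are each worse than S5 on at least one objective.

S1, S2, S8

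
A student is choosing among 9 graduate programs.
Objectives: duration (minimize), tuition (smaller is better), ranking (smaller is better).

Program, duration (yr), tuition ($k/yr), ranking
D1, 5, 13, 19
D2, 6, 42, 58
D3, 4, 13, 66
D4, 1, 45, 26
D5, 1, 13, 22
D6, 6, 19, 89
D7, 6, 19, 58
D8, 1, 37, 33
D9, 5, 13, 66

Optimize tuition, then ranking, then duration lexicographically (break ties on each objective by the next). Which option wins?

First minimize tuition: best is 13, kept {D1, D3, D5, D9}.
Then minimize ranking: best is 19, kept {D1}.

D1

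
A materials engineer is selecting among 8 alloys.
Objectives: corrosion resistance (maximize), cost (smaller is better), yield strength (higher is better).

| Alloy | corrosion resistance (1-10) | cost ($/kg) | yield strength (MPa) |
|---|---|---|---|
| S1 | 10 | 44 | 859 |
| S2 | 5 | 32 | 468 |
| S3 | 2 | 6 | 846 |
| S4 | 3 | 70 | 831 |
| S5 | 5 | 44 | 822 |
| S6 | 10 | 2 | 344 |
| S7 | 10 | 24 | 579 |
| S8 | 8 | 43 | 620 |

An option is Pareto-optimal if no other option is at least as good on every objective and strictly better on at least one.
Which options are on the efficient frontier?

S1: not dominated (best yield strength).
S2: dominated by S7 (corrosion resistance 10≥5, cost 24≤32, yield strength 579≥468).
S3: not dominated.
S4: dominated by S1 (corrosion resistance 10≥3, cost 44≤70, yield strength 859≥831).
S5: dominated by S1 (corrosion resistance 10≥5, cost 44≤44, yield strength 859≥822).
S6: not dominated (best cost).
S7: not dominated.
S8: not dominated.

S1, S3, S6, S7, S8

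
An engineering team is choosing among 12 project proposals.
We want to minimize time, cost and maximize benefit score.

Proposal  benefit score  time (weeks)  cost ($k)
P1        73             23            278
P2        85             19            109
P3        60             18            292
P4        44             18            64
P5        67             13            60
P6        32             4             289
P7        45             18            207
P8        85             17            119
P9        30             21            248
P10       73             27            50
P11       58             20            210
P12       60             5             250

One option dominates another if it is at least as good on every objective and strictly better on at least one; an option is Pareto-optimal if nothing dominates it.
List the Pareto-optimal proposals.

P2, P5, P6, P8, P10, P12

P1: dominated by P2 (benefit score 85≥73, time 19≤23, cost 109≤278).
P2: not dominated.
P3: dominated by P5 (benefit score 67≥60, time 13≤18, cost 60≤292).
P4: dominated by P5 (benefit score 67≥44, time 13≤18, cost 60≤64).
P5: not dominated.
P6: not dominated (best time).
P7: dominated by P5 (benefit score 67≥45, time 13≤18, cost 60≤207).
P8: not dominated.
P9: dominated by P2 (benefit score 85≥30, time 19≤21, cost 109≤248).
P10: not dominated (best cost).
P11: dominated by P2 (benefit score 85≥58, time 19≤20, cost 109≤210).
P12: not dominated.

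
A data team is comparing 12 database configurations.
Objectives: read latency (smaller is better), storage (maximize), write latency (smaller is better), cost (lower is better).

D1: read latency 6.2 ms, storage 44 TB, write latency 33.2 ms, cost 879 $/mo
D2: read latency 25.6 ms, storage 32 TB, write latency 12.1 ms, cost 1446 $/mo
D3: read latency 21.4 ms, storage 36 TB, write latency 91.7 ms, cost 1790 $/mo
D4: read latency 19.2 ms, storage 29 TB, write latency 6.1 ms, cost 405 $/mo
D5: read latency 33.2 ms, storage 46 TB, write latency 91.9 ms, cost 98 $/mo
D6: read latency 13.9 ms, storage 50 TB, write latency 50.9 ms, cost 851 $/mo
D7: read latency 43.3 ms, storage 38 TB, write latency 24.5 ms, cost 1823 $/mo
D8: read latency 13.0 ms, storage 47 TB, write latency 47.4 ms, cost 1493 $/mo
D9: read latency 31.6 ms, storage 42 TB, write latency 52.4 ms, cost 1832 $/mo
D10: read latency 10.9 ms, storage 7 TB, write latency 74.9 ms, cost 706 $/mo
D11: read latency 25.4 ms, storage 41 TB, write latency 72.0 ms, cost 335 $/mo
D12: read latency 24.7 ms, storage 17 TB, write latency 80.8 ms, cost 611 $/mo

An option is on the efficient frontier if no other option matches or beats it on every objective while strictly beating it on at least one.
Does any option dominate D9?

Yes

D1 vs D9: read latency 6.2≤31.6, storage 44≥42, write latency 33.2≤52.4, cost 879≤1832 — D1 is at least as good on every objective and strictly better on at least one, so D1 dominates D9.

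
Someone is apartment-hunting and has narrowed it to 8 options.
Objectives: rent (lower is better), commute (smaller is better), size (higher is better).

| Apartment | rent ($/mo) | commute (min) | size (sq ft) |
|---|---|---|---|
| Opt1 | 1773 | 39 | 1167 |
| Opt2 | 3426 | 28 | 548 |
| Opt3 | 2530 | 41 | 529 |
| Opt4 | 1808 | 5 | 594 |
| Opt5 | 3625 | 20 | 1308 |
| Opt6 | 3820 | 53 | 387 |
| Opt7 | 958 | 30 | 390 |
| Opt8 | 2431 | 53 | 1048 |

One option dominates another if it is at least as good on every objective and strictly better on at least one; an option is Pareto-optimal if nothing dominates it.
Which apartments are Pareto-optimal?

Opt1: not dominated.
Opt2: dominated by Opt4 (rent 1808≤3426, commute 5≤28, size 594≥548).
Opt3: dominated by Opt1 (rent 1773≤2530, commute 39≤41, size 1167≥529).
Opt4: not dominated (best commute).
Opt5: not dominated (best size).
Opt6: dominated by Opt1 (rent 1773≤3820, commute 39≤53, size 1167≥387).
Opt7: not dominated (best rent).
Opt8: dominated by Opt1 (rent 1773≤2431, commute 39≤53, size 1167≥1048).

Opt1, Opt4, Opt5, Opt7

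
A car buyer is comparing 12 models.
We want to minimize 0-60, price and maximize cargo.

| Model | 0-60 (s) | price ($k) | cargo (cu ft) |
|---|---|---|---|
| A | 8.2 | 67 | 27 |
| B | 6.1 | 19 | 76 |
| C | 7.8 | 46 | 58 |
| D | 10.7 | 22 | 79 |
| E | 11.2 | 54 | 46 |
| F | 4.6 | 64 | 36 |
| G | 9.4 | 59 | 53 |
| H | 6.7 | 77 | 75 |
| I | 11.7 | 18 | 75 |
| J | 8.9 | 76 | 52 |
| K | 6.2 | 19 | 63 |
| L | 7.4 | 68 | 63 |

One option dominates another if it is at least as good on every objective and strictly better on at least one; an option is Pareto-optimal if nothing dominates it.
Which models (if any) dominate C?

B, K

B: 0-60 6.1≤7.8, price 19≤46, cargo 76≥58 — dominates C.
K: 0-60 6.2≤7.8, price 19≤46, cargo 63≥58 — dominates C.
Others (A, D, E, F, G, H, I, J, L) are each worse than C on at least one objective.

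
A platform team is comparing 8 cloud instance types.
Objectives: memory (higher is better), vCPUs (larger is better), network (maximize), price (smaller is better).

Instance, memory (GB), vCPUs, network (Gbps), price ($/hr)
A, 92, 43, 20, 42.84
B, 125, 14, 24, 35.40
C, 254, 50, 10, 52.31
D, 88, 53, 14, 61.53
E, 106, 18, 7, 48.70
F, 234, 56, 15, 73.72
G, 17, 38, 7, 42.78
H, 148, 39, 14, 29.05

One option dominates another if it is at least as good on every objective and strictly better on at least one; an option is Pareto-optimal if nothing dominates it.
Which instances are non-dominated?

A, B, C, D, F, H

A: not dominated.
B: not dominated (best network).
C: not dominated (best memory).
D: not dominated.
E: dominated by H (memory 148≥106, vCPUs 39≥18, network 14≥7, price 29.05≤48.70).
F: not dominated (best vCPUs).
G: dominated by H (memory 148≥17, vCPUs 39≥38, network 14≥7, price 29.05≤42.78).
H: not dominated (best price).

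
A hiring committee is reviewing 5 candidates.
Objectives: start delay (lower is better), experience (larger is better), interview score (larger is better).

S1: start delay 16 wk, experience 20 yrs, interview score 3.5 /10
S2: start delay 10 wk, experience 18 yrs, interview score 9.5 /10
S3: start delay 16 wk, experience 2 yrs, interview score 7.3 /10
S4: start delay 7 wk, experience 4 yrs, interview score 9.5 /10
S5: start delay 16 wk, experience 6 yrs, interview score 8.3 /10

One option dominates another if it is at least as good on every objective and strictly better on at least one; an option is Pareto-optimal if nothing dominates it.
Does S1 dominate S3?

S1 vs S3: S1 is worse on interview score (3.5 vs 7.3), so it does not dominate S3.

No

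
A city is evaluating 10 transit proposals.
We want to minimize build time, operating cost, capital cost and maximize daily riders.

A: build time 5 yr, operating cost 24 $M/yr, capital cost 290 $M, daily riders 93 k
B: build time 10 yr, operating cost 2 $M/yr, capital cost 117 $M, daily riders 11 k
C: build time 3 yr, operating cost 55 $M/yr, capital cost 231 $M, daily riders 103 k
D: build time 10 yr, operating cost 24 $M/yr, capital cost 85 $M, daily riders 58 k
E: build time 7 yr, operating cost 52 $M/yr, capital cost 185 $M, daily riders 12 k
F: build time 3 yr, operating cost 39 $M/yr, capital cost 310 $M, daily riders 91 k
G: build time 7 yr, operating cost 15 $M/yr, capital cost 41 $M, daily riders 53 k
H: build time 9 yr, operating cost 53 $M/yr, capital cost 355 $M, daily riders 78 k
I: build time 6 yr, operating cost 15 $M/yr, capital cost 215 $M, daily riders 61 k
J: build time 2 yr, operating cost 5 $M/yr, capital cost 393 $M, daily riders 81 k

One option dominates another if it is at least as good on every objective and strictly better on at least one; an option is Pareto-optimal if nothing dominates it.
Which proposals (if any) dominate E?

G

G: build time 7≤7, operating cost 15≤52, capital cost 41≤185, daily riders 53≥12 — dominates E.
Others (A, B, C, D, F, H, I, J) are each worse than E on at least one objective.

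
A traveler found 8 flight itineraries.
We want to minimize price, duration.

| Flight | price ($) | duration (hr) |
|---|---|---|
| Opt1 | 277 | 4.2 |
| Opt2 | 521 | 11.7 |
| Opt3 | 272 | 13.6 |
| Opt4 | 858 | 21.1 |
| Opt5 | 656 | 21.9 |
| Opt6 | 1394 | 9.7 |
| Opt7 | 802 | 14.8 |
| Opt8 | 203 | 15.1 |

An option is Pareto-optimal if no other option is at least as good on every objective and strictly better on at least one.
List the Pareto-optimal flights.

Opt1, Opt3, Opt8

Opt1: not dominated (best duration).
Opt2: dominated by Opt1 (price 277≤521, duration 4.2≤11.7).
Opt3: not dominated.
Opt4: dominated by Opt1 (price 277≤858, duration 4.2≤21.1).
Opt5: dominated by Opt1 (price 277≤656, duration 4.2≤21.9).
Opt6: dominated by Opt1 (price 277≤1394, duration 4.2≤9.7).
Opt7: dominated by Opt1 (price 277≤802, duration 4.2≤14.8).
Opt8: not dominated (best price).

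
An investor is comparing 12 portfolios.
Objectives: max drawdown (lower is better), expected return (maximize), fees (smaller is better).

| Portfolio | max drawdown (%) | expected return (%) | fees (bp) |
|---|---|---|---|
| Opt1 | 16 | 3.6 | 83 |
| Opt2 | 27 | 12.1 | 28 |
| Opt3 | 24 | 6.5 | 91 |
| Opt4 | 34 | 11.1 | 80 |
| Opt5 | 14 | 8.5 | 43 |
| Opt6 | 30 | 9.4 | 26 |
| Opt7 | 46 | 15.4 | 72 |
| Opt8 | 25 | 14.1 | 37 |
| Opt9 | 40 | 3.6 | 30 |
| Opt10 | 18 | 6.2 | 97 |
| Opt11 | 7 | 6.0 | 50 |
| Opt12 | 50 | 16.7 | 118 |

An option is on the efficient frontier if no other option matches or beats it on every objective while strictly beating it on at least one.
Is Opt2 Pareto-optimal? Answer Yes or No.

Opt1: worse on expected return (3.6 vs 12.1).
Opt3: worse on expected return (6.5 vs 12.1).
Opt4: worse on max drawdown (34 vs 27).
Opt5: worse on expected return (8.5 vs 12.1).
Opt6: worse on max drawdown (30 vs 27).
Opt7: worse on max drawdown (46 vs 27).
Opt8: worse on fees (37 vs 28).
Opt9: worse on max drawdown (40 vs 27).
Opt10: worse on expected return (6.2 vs 12.1).
Opt11: worse on expected return (6.0 vs 12.1).
Opt12: worse on max drawdown (50 vs 27).
No option is at least as good as Opt2 on every objective and strictly better on one.

Yes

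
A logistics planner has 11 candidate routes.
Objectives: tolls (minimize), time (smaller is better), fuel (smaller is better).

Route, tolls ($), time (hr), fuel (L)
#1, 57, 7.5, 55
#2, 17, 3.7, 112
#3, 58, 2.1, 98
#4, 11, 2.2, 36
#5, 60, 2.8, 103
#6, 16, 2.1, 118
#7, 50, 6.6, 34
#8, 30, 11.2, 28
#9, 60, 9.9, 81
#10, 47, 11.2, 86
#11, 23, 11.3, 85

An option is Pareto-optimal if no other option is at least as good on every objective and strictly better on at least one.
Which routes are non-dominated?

#1: dominated by #4 (tolls 11≤57, time 2.2≤7.5, fuel 36≤55).
#2: dominated by #4 (tolls 11≤17, time 2.2≤3.7, fuel 36≤112).
#3: not dominated.
#4: not dominated (best tolls).
#5: dominated by #3 (tolls 58≤60, time 2.1≤2.8, fuel 98≤103).
#6: not dominated.
#7: not dominated.
#8: not dominated (best fuel).
#9: dominated by #1 (tolls 57≤60, time 7.5≤9.9, fuel 55≤81).
#10: dominated by #4 (tolls 11≤47, time 2.2≤11.2, fuel 36≤86).
#11: dominated by #4 (tolls 11≤23, time 2.2≤11.3, fuel 36≤85).

#3, #4, #6, #7, #8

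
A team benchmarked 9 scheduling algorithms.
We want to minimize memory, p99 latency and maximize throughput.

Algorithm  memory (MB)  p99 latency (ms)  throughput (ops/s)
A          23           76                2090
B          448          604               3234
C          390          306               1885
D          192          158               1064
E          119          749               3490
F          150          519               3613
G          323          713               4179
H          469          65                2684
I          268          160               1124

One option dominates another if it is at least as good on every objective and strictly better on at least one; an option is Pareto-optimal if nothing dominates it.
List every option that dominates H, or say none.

A: worse on p99 latency (76 vs 65).
B: worse on p99 latency (604 vs 65).
C: worse on p99 latency (306 vs 65).
D: worse on p99 latency (158 vs 65).
E: worse on p99 latency (749 vs 65).
F: worse on p99 latency (519 vs 65).
G: worse on p99 latency (713 vs 65).
I: worse on p99 latency (160 vs 65).
No option dominates H.

none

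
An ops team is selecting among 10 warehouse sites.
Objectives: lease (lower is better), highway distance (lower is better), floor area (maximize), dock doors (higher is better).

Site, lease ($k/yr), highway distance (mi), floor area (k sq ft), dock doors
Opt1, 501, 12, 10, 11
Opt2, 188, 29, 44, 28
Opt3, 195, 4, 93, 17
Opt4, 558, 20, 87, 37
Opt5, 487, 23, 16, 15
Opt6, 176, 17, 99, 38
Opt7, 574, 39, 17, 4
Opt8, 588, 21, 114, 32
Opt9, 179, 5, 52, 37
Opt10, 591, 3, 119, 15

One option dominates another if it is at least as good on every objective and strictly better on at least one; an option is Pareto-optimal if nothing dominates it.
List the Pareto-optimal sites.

Opt1: dominated by Opt3 (lease 195≤501, highway distance 4≤12, floor area 93≥10, dock doors 17≥11).
Opt2: dominated by Opt6 (lease 176≤188, highway distance 17≤29, floor area 99≥44, dock doors 38≥28).
Opt3: not dominated.
Opt4: dominated by Opt6 (lease 176≤558, highway distance 17≤20, floor area 99≥87, dock doors 38≥37).
Opt5: dominated by Opt3 (lease 195≤487, highway distance 4≤23, floor area 93≥16, dock doors 17≥15).
Opt6: not dominated (best lease).
Opt7: dominated by Opt2 (lease 188≤574, highway distance 29≤39, floor area 44≥17, dock doors 28≥4).
Opt8: not dominated.
Opt9: not dominated.
Opt10: not dominated (best highway distance).

Opt3, Opt6, Opt8, Opt9, Opt10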